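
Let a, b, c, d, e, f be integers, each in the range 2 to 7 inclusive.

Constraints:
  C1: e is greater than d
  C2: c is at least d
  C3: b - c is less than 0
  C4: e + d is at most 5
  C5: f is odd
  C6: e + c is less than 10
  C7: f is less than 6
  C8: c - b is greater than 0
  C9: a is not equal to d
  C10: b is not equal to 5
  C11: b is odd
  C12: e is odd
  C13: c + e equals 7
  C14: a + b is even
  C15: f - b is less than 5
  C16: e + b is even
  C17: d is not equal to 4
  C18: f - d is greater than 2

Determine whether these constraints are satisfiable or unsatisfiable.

Try a = 3, b = 3, c = 4, d = 2, e = 3, f = 5.
Check constraint 3: b - c = -1; constraint 4: e + d = 5. The remaining constraints are straightforward to verify.

Satisfiable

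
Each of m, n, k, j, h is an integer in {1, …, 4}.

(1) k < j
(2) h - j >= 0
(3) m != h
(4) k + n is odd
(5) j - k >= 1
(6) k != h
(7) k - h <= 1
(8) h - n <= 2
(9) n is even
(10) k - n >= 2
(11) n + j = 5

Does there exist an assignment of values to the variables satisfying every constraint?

Constraints 2, 5, 8, and 10 give j − k ≥ 1, k − n ≥ 2, n − h ≥ -2, h − j ≥ 0.
Adding all 4 inequalities: the left sides telescope to 0, and the right sides sum to 1 + 2 + (-2) + 0 = 1. So 0 ≥ 1, which is false.

Unsatisfiable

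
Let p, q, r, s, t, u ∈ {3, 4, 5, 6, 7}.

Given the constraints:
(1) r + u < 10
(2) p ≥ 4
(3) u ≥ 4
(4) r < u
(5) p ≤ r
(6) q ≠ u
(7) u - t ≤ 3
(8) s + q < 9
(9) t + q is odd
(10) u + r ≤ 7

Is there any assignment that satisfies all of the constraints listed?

From constraint 3: u ≥ 4. From constraints 2 and 5: r ≥ p ≥ 4. Hence u + r ≥ 8. But constraint 10 requires u + r ≤ 7, and 7 < 8. Contradiction.

Unsatisfiable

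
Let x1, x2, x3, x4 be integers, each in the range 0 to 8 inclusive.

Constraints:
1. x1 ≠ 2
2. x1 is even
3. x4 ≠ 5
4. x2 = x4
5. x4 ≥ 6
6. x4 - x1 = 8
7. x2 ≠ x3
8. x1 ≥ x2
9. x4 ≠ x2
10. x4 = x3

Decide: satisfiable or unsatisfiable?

Unsatisfiable

From constraints 4 and 10, x2 = x4 = x3, so x2 = x3. But constraint 7 says x2 ≠ x3. Contradiction.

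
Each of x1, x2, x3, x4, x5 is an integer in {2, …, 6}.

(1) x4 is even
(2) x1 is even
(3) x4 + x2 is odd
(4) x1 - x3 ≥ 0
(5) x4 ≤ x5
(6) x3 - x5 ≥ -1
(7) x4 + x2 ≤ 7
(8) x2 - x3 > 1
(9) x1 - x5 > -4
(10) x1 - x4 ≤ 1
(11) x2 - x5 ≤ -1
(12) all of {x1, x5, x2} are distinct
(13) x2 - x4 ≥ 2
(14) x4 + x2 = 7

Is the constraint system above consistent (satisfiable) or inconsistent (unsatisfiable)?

Constraints 4, 6, 10, 11, and 13 give x5 − x2 ≥ 1, x2 − x4 ≥ 2, x4 − x1 ≥ -1, x1 − x3 ≥ 0, x3 − x5 ≥ -1.
Adding all 5 inequalities: the left sides telescope to 0, and the right sides sum to 1 + 2 + (-1) + 0 + (-1) = 1. So 0 ≥ 1, which is false.

Unsatisfiable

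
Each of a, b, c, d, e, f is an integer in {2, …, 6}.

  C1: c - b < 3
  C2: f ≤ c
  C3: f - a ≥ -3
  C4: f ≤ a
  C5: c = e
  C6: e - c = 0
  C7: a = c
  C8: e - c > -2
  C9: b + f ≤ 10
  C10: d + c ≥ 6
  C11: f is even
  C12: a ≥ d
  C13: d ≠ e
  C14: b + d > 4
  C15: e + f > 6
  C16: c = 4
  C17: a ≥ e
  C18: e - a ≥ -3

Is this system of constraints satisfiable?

One satisfying assignment is a = 4, b = 4, c = 4, d = 2, e = 4, f = 4.
For the less obvious constraints — constraint 1: c - b = 0; constraint 3: f - a = 0; constraint 6: e - c = 0 — and the others hold by inspection.

Satisfiable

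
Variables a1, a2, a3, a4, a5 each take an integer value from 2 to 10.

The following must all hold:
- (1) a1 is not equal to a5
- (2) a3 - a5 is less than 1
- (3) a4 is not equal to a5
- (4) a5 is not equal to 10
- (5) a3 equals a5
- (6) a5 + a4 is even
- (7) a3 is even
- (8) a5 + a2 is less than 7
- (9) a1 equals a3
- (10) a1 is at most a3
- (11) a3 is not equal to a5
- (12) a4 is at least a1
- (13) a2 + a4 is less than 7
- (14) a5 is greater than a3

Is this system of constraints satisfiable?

Unsatisfiable

From constraints 5 and 9, a1 = a3 = a5, so a1 = a5. But constraint 1 says a1 ≠ a5. Contradiction.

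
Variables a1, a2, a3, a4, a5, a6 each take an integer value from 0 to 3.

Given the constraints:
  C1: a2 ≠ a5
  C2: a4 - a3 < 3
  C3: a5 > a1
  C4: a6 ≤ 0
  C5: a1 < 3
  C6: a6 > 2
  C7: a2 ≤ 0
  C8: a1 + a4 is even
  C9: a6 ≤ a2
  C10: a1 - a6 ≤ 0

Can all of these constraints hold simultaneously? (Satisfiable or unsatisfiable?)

Unsatisfiable

From constraint 6: a6 ≥ 3. From constraints 7 and 9: a6 ≤ a2 and a2 ≤ 0, so a6 ≤ 0. But 0 < 3, so no value of a6 works.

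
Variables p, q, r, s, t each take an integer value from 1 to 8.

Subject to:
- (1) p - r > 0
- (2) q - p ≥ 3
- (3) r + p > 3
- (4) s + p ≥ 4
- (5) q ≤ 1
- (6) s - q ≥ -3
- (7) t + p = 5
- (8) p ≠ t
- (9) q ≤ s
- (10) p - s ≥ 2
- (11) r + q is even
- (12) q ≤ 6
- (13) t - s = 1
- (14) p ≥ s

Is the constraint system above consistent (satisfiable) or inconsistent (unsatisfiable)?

Unsatisfiable

Constraints 2, 6, and 10 give s − q ≥ -3, q − p ≥ 3, p − s ≥ 2.
Adding all 3 inequalities: the left sides telescope to 0, and the right sides sum to (-3) + 3 + 2 = 2. So 0 ≥ 2, which is false.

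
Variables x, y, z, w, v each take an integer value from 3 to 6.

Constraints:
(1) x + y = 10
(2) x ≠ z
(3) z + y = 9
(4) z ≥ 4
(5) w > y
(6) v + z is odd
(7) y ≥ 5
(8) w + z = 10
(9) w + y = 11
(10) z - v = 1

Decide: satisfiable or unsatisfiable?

Satisfiable

Try x = 5, y = 5, z = 4, w = 6, v = 3.
Check constraint 1: x + y = 10; constraint 3: z + y = 9. The remaining constraints are straightforward to verify.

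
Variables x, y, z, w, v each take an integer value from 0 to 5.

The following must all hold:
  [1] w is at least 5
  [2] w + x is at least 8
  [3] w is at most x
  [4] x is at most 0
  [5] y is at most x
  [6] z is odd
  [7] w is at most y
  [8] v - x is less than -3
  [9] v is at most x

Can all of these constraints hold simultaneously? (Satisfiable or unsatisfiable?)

Unsatisfiable

From constraints 1 and 7: y ≥ w and w ≥ 5, so y ≥ 5. From constraints 4 and 5: y ≤ x and x ≤ 0, so y ≤ 0. But 0 < 5, so no value of y works.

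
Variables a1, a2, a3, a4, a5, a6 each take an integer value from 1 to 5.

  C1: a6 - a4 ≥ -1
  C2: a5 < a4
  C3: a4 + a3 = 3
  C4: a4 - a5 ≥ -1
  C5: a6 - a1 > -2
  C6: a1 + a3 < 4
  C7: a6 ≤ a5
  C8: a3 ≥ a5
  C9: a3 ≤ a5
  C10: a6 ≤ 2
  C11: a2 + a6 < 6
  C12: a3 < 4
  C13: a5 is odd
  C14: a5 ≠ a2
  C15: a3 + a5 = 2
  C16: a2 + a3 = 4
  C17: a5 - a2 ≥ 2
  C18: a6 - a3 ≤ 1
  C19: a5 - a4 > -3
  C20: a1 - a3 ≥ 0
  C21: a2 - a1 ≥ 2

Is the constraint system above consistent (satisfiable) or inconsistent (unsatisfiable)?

Constraints 1, 4, 17, 18, 20, and 21 give a3 − a6 ≥ -1, a6 − a4 ≥ -1, a4 − a5 ≥ -1, a5 − a2 ≥ 2, a2 − a1 ≥ 2, a1 − a3 ≥ 0.
Adding all 6 inequalities: the left sides telescope to 0, and the right sides sum to (-1) + (-1) + (-1) + 2 + 2 + 0 = 1. So 0 ≥ 1, which is false.

Unsatisfiable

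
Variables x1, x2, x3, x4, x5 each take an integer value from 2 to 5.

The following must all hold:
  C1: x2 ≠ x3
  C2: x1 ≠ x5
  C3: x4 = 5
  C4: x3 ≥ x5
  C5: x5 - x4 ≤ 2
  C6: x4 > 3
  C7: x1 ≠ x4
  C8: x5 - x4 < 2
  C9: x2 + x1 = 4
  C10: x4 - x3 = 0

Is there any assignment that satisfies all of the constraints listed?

Satisfiable

Setting (x1, x2, x3, x4, x5) = (2, 2, 5, 5, 5) satisfies everything: constraint 5: x5 - x4 = 0; constraint 8: x5 - x4 = 0; constraint 9: x2 + x1 = 4, and the others follow.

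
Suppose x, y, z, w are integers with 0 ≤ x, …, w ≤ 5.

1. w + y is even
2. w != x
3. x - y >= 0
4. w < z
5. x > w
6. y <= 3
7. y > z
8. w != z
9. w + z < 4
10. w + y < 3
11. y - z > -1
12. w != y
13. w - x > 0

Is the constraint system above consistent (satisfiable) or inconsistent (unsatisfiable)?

Unsatisfiable

Constraints 3, 4, 7, and 13 give x < w, w < z, z < y, y ≤ x. Chaining: x < w < z < y ≤ x, which forces x < x — impossible.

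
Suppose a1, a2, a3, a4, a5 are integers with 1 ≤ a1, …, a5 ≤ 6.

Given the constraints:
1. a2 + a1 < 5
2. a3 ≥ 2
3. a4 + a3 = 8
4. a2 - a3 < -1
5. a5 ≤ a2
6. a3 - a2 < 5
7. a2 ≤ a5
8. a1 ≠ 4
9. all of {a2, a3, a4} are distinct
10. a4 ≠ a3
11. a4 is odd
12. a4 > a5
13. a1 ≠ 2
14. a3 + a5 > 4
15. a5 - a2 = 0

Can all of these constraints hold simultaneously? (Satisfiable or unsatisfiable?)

Setting (a1, a2, a3, a4, a5) = (3, 1, 5, 3, 1) satisfies everything: constraint 1: a2 + a1 = 4; constraint 3: a4 + a3 = 8; constraint 4: a2 - a3 = -4, and the others follow.

Satisfiable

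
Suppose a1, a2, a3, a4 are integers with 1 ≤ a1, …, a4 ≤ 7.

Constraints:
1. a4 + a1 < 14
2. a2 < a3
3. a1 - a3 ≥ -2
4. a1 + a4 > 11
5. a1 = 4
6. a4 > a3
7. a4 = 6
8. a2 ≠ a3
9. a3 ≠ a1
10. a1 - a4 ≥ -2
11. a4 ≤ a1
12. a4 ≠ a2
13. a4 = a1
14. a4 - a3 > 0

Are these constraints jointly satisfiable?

Unsatisfiable

Constraint 7 fixes a4 = 6 and constraint 5 fixes a1 = 4, but constraint 13 requires a4 = a1. Since 6 ≠ 4, contradiction.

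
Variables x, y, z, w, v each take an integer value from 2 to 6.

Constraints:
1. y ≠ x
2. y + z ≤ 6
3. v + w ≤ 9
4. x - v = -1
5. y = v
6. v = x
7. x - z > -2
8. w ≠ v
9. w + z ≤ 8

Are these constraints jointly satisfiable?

From constraints 5 and 6, y = v = x, so y = x. But constraint 1 says y ≠ x. Contradiction.

Unsatisfiable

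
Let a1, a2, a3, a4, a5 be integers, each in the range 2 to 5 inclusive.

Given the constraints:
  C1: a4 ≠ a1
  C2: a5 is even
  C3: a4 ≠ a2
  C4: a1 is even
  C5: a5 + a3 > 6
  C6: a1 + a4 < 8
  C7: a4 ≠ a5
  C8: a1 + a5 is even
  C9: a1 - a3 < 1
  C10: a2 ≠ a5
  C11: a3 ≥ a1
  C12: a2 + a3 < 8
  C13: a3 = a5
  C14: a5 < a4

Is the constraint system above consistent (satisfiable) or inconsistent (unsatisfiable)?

Try a1 = 2, a2 = 3, a3 = 4, a4 = 5, a5 = 4.
Check constraint 5: a5 + a3 = 8; constraint 6: a1 + a4 = 7. The remaining constraints are straightforward to verify.

Satisfiable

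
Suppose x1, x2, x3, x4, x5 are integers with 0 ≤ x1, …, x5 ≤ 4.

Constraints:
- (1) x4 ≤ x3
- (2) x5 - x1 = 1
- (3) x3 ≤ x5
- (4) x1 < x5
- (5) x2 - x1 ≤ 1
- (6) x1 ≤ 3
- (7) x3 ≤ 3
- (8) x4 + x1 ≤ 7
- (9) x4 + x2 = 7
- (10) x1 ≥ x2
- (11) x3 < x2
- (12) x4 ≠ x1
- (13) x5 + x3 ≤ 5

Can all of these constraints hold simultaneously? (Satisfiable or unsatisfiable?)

Unsatisfiable

From constraints 1 and 7: x4 ≤ x3 ≤ 3. From constraints 6 and 10: x2 ≤ x1 ≤ 3. Hence x4 + x2 ≤ 6. But constraint 9 requires x4 + x2 = 7, and 7 > 6. Contradiction.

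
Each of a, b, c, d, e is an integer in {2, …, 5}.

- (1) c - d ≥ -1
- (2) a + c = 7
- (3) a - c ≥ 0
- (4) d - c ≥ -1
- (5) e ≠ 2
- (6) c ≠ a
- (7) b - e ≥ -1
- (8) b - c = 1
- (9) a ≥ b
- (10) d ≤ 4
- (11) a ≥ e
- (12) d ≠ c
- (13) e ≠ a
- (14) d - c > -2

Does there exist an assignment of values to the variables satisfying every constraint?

Satisfiable

Take a = 4, b = 4, c = 3, d = 4, e = 3. Then constraint 1: c - d = -1; constraint 2: a + c = 7, and every other listed constraint is also met.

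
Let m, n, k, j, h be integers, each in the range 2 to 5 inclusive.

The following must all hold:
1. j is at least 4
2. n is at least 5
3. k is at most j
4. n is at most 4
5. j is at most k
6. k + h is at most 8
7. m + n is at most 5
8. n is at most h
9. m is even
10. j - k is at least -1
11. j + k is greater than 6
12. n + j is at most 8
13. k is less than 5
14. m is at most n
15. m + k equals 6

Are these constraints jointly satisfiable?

Unsatisfiable

From constraints 1 and 5: k ≥ j ≥ 4. From constraints 2 and 8: h ≥ n ≥ 5. Hence k + h ≥ 9. But constraint 6 requires k + h ≤ 8, and 8 < 9. Contradiction.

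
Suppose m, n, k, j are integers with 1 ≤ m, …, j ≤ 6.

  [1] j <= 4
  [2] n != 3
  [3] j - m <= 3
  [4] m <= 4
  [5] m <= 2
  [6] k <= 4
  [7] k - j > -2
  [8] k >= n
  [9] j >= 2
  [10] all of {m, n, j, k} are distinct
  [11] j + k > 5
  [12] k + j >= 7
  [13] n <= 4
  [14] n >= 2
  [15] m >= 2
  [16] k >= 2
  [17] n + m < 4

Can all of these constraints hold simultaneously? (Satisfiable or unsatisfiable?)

Unsatisfiable

Constraints 1, 4, 6, 9, 13, 14, 15, and 16 confine each of m, n, j, k to the 3 values {2, …, 4}.
Constraint 10 requires all 4 of them to be distinct, but only 3 values are available — impossible by the pigeonhole principle.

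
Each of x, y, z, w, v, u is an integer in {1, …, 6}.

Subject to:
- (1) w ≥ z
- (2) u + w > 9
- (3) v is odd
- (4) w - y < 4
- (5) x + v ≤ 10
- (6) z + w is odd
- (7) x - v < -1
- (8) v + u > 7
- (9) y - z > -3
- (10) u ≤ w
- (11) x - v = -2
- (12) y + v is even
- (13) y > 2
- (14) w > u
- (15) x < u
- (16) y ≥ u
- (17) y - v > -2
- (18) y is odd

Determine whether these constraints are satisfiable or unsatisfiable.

Satisfiable

Take x = 3, y = 5, z = 5, w = 6, v = 5, u = 5. Then constraint 2: u + w = 11; constraint 4: w - y = 1, and every other listed constraint is also met.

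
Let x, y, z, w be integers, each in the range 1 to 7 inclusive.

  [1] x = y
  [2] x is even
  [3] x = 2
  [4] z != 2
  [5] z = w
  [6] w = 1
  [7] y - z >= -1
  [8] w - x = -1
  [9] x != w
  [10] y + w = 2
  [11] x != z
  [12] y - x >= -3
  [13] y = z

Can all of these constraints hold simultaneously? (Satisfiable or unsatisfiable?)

Unsatisfiable

Constraint 3 fixes x = 2 and constraint 6 fixes w = 1. Constraints 1, 5, and 13 give x = y = z = w, so x = w. But 2 ≠ 1 — contradiction.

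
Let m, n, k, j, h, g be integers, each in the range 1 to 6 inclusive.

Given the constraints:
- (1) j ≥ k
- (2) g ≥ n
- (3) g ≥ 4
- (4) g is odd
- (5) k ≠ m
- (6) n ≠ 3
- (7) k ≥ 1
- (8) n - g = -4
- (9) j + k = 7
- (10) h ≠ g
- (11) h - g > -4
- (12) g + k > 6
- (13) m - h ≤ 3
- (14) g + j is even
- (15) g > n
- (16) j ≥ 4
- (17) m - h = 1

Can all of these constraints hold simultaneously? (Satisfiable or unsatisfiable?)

Satisfiable

The assignment m = 3, n = 1, k = 2, j = 5, h = 2, g = 5 works:
  constraint 8 holds since n - g = -4.
  constraint 9 holds since j + k = 7.
The rest check out directly.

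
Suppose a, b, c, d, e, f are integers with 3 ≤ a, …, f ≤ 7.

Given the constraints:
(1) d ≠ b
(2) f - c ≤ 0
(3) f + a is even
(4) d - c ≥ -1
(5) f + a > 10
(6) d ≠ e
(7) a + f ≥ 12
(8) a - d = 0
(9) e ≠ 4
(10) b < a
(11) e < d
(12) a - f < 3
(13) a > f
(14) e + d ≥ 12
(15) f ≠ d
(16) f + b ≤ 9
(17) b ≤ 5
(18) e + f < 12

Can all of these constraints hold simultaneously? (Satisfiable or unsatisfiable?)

Satisfiable

Take a = 7, b = 3, c = 5, d = 7, e = 5, f = 5. Then constraint 2: f - c = 0; constraint 4: d - c = 2; constraint 5: f + a = 12, and every other listed constraint is also met.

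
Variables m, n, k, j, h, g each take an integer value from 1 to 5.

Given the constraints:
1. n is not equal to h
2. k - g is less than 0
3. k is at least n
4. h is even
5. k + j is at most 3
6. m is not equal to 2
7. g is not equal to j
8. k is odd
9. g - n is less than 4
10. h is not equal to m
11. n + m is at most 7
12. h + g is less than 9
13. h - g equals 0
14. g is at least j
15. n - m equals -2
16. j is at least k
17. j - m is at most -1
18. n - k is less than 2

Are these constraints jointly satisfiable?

Satisfiable

Take m = 3, n = 1, k = 1, j = 2, h = 4, g = 4. Then constraint 2: k - g = -3; constraint 5: k + j = 3; constraint 9: g - n = 3, and every other listed constraint is also met.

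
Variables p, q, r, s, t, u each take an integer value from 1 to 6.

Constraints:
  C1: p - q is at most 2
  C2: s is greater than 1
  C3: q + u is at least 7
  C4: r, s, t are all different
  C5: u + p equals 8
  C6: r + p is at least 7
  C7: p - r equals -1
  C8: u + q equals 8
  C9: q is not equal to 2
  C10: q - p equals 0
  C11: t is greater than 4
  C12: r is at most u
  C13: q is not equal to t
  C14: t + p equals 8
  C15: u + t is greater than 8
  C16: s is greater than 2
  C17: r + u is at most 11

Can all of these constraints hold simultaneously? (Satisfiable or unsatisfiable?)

Satisfiable

The assignment p = 3, q = 3, r = 4, s = 3, t = 5, u = 5 works:
  constraint 1 holds since p - q = 0.
  constraint 3 holds since q + u = 8.
The rest check out directly.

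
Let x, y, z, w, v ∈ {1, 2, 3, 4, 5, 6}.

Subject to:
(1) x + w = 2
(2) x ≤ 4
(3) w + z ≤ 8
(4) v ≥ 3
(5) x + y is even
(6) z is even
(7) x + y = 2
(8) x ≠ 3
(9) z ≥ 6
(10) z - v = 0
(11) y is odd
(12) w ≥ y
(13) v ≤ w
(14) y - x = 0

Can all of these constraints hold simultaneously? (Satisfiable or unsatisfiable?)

Unsatisfiable

From constraints 4 and 13: w ≥ v ≥ 3. From constraint 9: z ≥ 6. Hence w + z ≥ 9. But constraint 3 requires w + z ≤ 8, and 8 < 9. Contradiction.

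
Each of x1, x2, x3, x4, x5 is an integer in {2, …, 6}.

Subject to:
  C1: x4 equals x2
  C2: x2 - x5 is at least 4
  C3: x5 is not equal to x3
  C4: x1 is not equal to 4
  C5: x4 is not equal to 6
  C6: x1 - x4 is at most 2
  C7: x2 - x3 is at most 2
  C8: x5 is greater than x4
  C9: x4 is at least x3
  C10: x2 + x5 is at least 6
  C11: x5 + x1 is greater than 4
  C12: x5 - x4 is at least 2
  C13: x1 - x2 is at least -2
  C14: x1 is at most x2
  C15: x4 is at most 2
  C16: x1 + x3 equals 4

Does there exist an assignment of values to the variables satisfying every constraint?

Constraints 2, 6, 12, and 13 give x5 − x4 ≥ 2, x4 − x1 ≥ -2, x1 − x2 ≥ -2, x2 − x5 ≥ 4.
Adding all 4 inequalities: the left sides telescope to 0, and the right sides sum to 2 + (-2) + (-2) + 4 = 2. So 0 ≥ 2, which is false.

Unsatisfiable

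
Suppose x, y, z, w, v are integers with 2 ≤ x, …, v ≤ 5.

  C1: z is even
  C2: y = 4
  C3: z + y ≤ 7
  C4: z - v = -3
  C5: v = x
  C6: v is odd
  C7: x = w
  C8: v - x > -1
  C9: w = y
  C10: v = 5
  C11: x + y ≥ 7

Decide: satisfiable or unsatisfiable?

Unsatisfiable

Constraint 10 fixes v = 5 and constraint 2 fixes y = 4. Constraints 5, 7, and 9 give v = x = w = y, so v = y. But 5 ≠ 4 — contradiction.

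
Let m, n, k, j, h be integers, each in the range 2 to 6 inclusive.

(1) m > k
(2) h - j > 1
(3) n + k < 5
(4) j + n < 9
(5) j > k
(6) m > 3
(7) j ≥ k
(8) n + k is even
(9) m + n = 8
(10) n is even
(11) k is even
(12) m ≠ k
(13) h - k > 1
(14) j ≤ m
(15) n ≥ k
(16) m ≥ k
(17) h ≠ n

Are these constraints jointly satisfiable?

Satisfiable

Take m = 6, n = 2, k = 2, j = 4, h = 6. Then constraint 2: h - j = 2; constraint 3: n + k = 4, and every other listed constraint is also met.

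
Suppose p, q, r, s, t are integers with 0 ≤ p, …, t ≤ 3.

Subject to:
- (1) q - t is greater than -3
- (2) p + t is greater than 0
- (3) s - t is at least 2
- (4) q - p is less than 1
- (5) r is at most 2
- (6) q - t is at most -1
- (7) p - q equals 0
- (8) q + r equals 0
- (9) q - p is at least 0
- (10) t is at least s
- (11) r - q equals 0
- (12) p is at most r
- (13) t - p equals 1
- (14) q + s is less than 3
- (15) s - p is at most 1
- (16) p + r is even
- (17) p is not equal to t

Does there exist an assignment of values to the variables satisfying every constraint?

Constraints 3, 6, 9, and 15 give p − s ≥ -1, s − t ≥ 2, t − q ≥ 1, q − p ≥ 0.
Adding all 4 inequalities: the left sides telescope to 0, and the right sides sum to (-1) + 2 + 1 + 0 = 2. So 0 ≥ 2, which is false.

Unsatisfiable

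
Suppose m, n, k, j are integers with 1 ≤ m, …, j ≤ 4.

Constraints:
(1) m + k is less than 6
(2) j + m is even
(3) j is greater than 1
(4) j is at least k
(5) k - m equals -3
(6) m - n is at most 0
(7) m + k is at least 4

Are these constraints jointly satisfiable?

Satisfiable

The assignment m = 4, n = 4, k = 1, j = 2 works:
  constraint 1 holds since m + k = 5.
  constraint 5 holds since k - m = -3.
The rest check out directly.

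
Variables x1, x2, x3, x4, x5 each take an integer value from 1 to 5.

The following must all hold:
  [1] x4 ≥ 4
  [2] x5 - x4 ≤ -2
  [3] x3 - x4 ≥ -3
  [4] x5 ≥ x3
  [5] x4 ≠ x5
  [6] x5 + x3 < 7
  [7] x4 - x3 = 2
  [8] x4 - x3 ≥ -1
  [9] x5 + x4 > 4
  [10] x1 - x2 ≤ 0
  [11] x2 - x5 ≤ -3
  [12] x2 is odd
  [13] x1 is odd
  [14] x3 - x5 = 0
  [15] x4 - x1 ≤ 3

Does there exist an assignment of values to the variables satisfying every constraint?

Unsatisfiable

Constraints 2, 10, 11, and 15 give x1 − x4 ≥ -3, x4 − x5 ≥ 2, x5 − x2 ≥ 3, x2 − x1 ≥ 0.
Adding all 4 inequalities: the left sides telescope to 0, and the right sides sum to (-3) + 2 + 3 + 0 = 2. So 0 ≥ 2, which is false.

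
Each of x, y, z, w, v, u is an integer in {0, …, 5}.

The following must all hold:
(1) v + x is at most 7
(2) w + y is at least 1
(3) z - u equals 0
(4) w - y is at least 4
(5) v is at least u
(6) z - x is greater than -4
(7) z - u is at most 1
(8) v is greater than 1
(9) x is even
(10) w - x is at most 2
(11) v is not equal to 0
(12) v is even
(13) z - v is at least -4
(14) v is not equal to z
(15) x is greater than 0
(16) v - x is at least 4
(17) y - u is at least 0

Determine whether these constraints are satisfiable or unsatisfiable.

Constraints 4, 7, 10, 13, 16, and 17 give x − w ≥ -2, w − y ≥ 4, y − u ≥ 0, u − z ≥ -1, z − v ≥ -4, v − x ≥ 4.
Adding all 6 inequalities: the left sides telescope to 0, and the right sides sum to (-2) + 4 + 0 + (-1) + (-4) + 4 = 1. So 0 ≥ 1, which is false.

Unsatisfiable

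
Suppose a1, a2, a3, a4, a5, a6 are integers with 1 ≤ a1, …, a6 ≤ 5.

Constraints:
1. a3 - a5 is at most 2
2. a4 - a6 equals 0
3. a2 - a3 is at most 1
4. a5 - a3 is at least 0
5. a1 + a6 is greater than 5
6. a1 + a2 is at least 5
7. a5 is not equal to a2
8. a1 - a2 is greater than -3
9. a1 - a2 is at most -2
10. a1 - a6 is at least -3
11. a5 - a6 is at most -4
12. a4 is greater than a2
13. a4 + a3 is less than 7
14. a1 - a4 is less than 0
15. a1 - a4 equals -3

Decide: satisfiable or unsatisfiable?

Unsatisfiable

Constraints 3, 4, 9, 10, and 11 give a5 − a3 ≥ 0, a3 − a2 ≥ -1, a2 − a1 ≥ 2, a1 − a6 ≥ -3, a6 − a5 ≥ 4.
Adding all 5 inequalities: the left sides telescope to 0, and the right sides sum to 0 + (-1) + 2 + (-3) + 4 = 2. So 0 ≥ 2, which is false.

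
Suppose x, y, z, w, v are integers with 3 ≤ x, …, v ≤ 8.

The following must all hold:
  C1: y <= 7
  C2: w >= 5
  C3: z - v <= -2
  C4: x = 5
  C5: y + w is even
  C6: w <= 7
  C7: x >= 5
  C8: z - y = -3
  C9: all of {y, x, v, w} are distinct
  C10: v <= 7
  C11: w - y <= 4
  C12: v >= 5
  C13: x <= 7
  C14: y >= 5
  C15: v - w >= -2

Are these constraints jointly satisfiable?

Unsatisfiable

Constraints 1, 2, 6, 7, 10, 12, 13, and 14 confine each of y, x, v, w to the 3 values {5, …, 7}.
Constraint 9 requires all 4 of them to be distinct, but only 3 values are available — impossible by the pigeonhole principle.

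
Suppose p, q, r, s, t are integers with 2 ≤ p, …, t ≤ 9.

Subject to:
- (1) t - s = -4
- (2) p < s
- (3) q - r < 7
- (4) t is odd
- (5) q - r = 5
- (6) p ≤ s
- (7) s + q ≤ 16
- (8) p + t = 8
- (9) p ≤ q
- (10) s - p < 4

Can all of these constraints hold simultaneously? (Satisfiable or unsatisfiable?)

Satisfiable

Setting (p, q, r, s, t) = (5, 8, 3, 7, 3) satisfies everything: constraint 1: t - s = -4; constraint 3: q - r = 5; constraint 5: q - r = 5, and the others follow.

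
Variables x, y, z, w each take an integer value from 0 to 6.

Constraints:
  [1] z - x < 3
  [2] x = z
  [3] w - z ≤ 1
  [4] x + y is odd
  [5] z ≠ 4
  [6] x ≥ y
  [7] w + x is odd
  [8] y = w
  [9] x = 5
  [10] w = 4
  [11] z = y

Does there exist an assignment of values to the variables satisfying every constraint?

Unsatisfiable

Constraint 9 fixes x = 5 and constraint 10 fixes w = 4. Constraints 2, 8, and 11 give x = z = y = w, so x = w. But 5 ≠ 4 — contradiction.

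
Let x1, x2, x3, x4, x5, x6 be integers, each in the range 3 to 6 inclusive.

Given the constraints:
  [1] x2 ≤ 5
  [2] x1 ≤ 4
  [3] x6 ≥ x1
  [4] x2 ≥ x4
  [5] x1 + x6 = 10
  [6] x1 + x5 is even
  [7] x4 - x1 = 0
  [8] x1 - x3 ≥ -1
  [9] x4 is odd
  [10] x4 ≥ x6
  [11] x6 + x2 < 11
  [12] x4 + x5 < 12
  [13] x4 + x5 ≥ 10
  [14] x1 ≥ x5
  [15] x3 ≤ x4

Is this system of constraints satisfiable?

Unsatisfiable

From constraints 1 and 4: x4 ≤ x2 ≤ 5. From constraints 2 and 14: x5 ≤ x1 ≤ 4. Hence x4 + x5 ≤ 9. But constraint 13 requires x4 + x5 ≥ 10, and 10 > 9. Contradiction.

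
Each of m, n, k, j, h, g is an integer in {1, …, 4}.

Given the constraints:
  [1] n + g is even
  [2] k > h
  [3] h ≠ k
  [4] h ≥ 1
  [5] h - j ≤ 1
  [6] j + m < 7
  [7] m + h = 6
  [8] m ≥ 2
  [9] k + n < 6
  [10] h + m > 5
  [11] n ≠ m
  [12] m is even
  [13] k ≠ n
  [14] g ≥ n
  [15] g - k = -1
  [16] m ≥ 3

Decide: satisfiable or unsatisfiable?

Satisfiable

Take m = 4, n = 2, k = 3, j = 2, h = 2, g = 2. Then constraint 5: h - j = 0; constraint 6: j + m = 6; constraint 7: m + h = 6, and every other listed constraint is also met.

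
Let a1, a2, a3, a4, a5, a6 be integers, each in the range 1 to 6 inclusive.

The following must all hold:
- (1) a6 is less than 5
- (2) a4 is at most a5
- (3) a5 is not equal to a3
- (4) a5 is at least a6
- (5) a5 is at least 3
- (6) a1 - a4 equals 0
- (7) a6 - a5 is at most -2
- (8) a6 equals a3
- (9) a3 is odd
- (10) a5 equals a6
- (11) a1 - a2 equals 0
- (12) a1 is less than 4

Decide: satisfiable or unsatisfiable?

From constraints 8 and 10, a5 = a6 = a3, so a5 = a3. But constraint 3 says a5 ≠ a3. Contradiction.

Unsatisfiable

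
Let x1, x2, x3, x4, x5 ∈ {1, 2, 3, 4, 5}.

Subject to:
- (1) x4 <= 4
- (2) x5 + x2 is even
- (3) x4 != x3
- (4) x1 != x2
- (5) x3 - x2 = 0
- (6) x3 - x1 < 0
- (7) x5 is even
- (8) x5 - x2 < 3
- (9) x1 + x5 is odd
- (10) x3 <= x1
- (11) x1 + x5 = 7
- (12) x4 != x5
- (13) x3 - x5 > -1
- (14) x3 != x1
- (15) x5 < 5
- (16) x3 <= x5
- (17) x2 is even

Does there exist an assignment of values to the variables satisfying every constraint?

Satisfiable

Setting (x1, x2, x3, x4, x5) = (5, 2, 2, 1, 2) satisfies everything: constraint 5: x3 - x2 = 0; constraint 6: x3 - x1 = -3, and the others follow.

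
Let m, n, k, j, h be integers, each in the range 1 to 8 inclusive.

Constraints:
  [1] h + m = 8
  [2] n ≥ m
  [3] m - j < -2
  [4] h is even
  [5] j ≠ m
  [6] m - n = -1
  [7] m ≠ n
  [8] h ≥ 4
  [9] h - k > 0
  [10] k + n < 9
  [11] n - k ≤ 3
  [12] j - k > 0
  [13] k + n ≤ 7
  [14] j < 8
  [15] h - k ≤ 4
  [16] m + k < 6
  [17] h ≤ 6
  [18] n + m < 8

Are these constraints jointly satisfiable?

Satisfiable

One satisfying assignment is m = 2, n = 3, k = 3, j = 6, h = 6.
For the less obvious constraints — constraint 1: h + m = 8; constraint 3: m - j = -4; constraint 6: m - n = -1 — and the others hold by inspection.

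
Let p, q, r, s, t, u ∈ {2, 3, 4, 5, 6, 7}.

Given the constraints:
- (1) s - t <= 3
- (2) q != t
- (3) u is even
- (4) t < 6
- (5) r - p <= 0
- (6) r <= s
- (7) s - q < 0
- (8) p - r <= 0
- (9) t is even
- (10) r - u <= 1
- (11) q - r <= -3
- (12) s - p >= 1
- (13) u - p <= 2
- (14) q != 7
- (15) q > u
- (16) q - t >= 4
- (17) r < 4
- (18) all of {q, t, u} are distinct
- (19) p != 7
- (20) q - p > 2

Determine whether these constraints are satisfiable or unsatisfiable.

Unsatisfiable

Constraints 1, 10, 11, 12, 13, and 16 give t − s ≥ -3, s − p ≥ 1, p − u ≥ -2, u − r ≥ -1, r − q ≥ 3, q − t ≥ 4.
Adding all 6 inequalities: the left sides telescope to 0, and the right sides sum to (-3) + 1 + (-2) + (-1) + 3 + 4 = 2. So 0 ≥ 2, which is false.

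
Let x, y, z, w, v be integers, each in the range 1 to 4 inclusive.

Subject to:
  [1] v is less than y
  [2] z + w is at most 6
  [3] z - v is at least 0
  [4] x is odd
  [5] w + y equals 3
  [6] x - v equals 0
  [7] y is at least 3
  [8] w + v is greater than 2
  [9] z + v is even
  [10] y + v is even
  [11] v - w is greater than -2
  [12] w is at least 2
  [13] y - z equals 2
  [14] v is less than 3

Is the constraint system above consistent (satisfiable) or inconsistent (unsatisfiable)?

Unsatisfiable

From constraint 12: w ≥ 2. From constraint 7: y ≥ 3. Hence w + y ≥ 5. But constraint 5 requires w + y = 3, and 3 < 5. Contradiction.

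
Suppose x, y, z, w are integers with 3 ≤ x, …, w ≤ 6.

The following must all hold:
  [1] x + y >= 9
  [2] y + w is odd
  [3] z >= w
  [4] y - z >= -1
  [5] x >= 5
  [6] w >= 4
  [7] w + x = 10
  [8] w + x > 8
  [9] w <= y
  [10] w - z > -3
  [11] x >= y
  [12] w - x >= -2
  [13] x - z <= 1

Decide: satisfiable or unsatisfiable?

Satisfiable

Try x = 6, y = 5, z = 6, w = 4.
Check constraint 1: x + y = 11; constraint 4: y - z = -1; constraint 7: w + x = 10. The remaining constraints are straightforward to verify.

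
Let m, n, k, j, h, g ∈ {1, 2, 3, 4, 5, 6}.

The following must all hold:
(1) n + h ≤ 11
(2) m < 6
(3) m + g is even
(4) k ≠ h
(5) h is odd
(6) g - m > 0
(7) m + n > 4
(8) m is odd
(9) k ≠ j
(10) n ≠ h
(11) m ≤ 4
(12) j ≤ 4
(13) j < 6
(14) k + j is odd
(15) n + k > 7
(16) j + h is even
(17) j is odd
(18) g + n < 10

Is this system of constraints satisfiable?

One satisfying assignment is m = 3, n = 3, k = 6, j = 3, h = 5, g = 5.
For the less obvious constraints — constraint 1: n + h = 8; constraint 6: g - m = 2; constraint 7: m + n = 6 — and the others hold by inspection.

Satisfiable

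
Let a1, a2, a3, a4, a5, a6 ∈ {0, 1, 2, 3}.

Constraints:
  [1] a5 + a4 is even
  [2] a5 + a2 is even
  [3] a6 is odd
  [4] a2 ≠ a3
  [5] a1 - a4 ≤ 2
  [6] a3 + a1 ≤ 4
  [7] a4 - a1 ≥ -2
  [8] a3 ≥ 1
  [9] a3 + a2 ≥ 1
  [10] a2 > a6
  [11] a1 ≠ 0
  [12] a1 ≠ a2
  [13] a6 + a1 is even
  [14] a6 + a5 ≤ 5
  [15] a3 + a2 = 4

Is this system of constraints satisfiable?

Take a1 = 1, a2 = 3, a3 = 1, a4 = 1, a5 = 1, a6 = 1. Then constraint 5: a1 - a4 = 0; constraint 6: a3 + a1 = 2, and every other listed constraint is also met.

Satisfiable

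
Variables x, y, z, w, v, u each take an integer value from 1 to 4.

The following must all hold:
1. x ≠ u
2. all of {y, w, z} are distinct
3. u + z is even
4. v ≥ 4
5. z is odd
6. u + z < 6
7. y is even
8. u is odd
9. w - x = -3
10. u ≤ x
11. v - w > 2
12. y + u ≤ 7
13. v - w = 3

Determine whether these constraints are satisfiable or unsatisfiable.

Satisfiable

Try x = 4, y = 4, z = 3, w = 1, v = 4, u = 1.
Check constraint 6: u + z = 4; constraint 9: w - x = -3. The remaining constraints are straightforward to verify.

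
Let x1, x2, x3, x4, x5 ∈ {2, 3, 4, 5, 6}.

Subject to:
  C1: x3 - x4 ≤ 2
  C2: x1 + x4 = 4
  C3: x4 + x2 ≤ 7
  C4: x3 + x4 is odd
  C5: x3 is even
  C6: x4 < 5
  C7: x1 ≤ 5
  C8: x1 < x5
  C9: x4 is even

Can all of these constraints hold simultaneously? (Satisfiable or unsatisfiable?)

Constraint 5 makes x3 even and constraint 9 makes x4 even, so x3 + x4 must be even. Constraint 4 says x3 + x4 is odd — contradiction.

Unsatisfiable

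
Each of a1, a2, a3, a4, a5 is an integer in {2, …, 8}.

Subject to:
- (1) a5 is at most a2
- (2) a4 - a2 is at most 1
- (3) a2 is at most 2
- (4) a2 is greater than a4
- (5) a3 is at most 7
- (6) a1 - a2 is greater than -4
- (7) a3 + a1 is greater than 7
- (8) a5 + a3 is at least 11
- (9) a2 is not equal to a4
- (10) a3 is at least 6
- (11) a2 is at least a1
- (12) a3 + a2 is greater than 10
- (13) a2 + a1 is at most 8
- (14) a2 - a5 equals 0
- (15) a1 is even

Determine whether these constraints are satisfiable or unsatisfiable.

Unsatisfiable

From constraints 1 and 3: a5 ≤ a2 ≤ 2. From constraint 5: a3 ≤ 7. Hence a5 + a3 ≤ 9. But constraint 8 requires a5 + a3 ≥ 11, and 11 > 9. Contradiction.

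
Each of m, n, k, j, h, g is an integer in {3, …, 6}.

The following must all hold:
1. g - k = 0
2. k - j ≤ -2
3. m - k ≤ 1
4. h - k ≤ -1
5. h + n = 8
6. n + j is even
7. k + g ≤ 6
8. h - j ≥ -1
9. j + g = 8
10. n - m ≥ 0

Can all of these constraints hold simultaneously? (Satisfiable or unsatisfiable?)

Constraints 2, 4, and 8 give h − j ≥ -1, j − k ≥ 2, k − h ≥ 1.
Adding all 3 inequalities: the left sides telescope to 0, and the right sides sum to (-1) + 2 + 1 = 2. So 0 ≥ 2, which is false.

Unsatisfiable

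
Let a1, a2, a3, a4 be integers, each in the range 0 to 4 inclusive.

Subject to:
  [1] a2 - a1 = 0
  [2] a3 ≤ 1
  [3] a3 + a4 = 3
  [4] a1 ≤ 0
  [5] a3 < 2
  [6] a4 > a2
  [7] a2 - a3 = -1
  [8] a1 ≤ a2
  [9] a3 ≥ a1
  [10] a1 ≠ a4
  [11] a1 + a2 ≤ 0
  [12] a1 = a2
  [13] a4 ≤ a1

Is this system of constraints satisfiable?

From constraint 2: a3 ≤ 1. From constraints 4 and 13: a4 ≤ a1 ≤ 0. Hence a3 + a4 ≤ 1. But constraint 3 requires a3 + a4 = 3, and 3 > 1. Contradiction.

Unsatisfiable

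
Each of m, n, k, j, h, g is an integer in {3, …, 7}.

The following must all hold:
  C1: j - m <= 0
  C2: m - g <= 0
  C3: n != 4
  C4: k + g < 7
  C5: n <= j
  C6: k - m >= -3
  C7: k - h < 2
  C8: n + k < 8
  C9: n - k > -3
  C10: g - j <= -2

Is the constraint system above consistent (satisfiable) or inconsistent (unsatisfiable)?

Unsatisfiable

Constraints 1, 2, and 10 give g − m ≥ 0, m − j ≥ 0, j − g ≥ 2.
Adding all 3 inequalities: the left sides telescope to 0, and the right sides sum to 0 + 0 + 2 = 2. So 0 ≥ 2, which is false.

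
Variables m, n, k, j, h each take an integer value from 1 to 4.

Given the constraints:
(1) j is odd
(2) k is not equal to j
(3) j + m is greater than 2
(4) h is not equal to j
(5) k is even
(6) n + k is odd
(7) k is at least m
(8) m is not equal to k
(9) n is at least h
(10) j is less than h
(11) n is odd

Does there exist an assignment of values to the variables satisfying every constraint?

The assignment m = 3, n = 3, k = 4, j = 1, h = 3 works:
  constraint 1 holds since j = 1 is odd.
  constraint 3 holds since j + m = 4.
The rest check out directly.

Satisfiable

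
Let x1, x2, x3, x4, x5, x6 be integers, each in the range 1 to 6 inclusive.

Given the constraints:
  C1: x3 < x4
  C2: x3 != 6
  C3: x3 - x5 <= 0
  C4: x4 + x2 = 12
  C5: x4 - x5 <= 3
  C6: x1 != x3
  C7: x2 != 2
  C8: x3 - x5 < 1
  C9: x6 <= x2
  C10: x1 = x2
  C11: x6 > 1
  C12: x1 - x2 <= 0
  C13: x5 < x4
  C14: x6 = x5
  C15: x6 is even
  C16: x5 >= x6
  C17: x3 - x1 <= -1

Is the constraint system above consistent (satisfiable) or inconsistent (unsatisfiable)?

One satisfying assignment is x1 = 6, x2 = 6, x3 = 2, x4 = 6, x5 = 4, x6 = 4.
For the less obvious constraints — constraint 3: x3 - x5 = -2; constraint 4: x4 + x2 = 12; constraint 5: x4 - x5 = 2 — and the others hold by inspection.

Satisfiable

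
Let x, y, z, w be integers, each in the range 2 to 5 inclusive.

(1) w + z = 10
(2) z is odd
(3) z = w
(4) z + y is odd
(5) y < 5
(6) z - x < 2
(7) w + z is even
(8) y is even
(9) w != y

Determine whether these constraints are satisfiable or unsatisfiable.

Take x = 5, y = 4, z = 5, w = 5. Then constraint 1: w + z = 10; constraint 6: z - x = 0, and every other listed constraint is also met.

Satisfiable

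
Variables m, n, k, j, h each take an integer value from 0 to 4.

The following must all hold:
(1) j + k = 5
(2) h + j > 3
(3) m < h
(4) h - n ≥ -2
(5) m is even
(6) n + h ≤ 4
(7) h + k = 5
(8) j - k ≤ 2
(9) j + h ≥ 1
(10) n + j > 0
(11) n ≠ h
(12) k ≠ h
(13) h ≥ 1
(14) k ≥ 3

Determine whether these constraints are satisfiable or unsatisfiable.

Satisfiable

Try m = 0, n = 1, k = 3, j = 2, h = 2.
Check constraint 1: j + k = 5; constraint 2: h + j = 4; constraint 4: h - n = 1. The remaining constraints are straightforward to verify.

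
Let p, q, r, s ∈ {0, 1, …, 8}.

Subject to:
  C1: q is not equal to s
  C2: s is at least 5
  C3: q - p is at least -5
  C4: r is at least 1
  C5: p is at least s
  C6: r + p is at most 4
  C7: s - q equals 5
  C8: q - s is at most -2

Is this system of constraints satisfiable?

From constraint 4: r ≥ 1. From constraints 2 and 5: p ≥ s ≥ 5. Hence r + p ≥ 6. But constraint 6 requires r + p ≤ 4, and 4 < 6. Contradiction.

Unsatisfiable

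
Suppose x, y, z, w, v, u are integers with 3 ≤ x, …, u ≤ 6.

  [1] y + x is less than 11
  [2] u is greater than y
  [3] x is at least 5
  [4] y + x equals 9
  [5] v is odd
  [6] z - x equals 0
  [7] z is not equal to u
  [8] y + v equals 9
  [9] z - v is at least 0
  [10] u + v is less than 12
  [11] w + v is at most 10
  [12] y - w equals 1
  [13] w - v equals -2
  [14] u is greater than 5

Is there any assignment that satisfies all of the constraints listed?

Satisfiable

Take x = 5, y = 4, z = 5, w = 3, v = 5, u = 6. Then constraint 1: y + x = 9; constraint 4: y + x = 9, and every other listed constraint is also met.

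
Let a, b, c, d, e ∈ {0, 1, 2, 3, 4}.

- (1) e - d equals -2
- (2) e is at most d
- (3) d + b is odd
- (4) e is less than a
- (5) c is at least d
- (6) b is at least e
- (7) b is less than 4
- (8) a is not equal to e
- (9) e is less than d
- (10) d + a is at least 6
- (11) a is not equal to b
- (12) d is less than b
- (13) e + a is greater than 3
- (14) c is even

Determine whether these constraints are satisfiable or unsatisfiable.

One satisfying assignment is a = 4, b = 3, c = 4, d = 2, e = 0.
For the less obvious constraints — constraint 1: e - d = -2; constraint 10: d + a = 6 — and the others hold by inspection.

Satisfiable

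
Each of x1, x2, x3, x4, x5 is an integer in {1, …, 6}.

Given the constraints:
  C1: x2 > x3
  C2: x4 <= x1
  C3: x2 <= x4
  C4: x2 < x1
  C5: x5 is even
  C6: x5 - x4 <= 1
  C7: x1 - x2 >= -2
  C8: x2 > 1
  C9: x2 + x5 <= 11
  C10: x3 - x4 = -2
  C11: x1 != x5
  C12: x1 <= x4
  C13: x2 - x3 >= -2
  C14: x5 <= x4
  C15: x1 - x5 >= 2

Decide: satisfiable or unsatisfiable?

Try x1 = 6, x2 = 5, x3 = 4, x4 = 6, x5 = 4.
Check constraint 6: x5 - x4 = -2; constraint 7: x1 - x2 = 1; constraint 9: x2 + x5 = 9. The remaining constraints are straightforward to verify.

Satisfiable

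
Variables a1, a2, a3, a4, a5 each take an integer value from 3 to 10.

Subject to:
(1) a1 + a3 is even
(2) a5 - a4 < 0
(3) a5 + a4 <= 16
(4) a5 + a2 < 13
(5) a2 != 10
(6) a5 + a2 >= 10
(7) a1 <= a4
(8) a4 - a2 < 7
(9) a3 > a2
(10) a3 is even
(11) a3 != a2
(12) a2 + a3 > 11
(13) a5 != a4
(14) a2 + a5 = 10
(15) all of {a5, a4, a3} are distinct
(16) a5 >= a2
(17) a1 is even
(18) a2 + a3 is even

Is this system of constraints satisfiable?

Try a1 = 4, a2 = 4, a3 = 8, a4 = 9, a5 = 6.
Check constraint 2: a5 - a4 = -3; constraint 3: a5 + a4 = 15; constraint 4: a5 + a2 = 10. The remaining constraints are straightforward to verify.

Satisfiable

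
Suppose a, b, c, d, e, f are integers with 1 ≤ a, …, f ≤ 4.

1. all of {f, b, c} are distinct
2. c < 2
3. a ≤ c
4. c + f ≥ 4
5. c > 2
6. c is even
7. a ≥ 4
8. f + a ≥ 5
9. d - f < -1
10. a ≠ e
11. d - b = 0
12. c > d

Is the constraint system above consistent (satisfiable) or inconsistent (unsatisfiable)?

From constraints 3 and 7: c ≥ a and a ≥ 4, so c ≥ 4. From constraint 2: c ≤ 1. But 1 < 4, so no value of c works.

Unsatisfiable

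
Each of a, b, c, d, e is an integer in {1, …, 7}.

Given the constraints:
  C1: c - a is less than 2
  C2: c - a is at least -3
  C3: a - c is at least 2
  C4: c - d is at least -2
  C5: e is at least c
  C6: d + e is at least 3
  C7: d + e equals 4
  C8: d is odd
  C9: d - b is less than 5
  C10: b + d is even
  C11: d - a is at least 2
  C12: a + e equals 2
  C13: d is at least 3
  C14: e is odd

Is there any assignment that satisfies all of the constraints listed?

Constraints 3, 4, and 11 give a − c ≥ 2, c − d ≥ -2, d − a ≥ 2.
Adding all 3 inequalities: the left sides telescope to 0, and the right sides sum to 2 + (-2) + 2 = 2. So 0 ≥ 2, which is false.

Unsatisfiable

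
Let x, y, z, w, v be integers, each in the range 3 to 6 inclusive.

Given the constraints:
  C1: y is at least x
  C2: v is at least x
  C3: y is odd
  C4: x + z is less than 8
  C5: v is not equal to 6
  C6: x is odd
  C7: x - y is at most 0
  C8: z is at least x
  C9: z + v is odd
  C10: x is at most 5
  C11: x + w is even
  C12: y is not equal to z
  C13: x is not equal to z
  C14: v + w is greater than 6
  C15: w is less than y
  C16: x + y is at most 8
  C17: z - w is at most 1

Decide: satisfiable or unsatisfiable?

Satisfiable

Try x = 3, y = 5, z = 4, w = 3, v = 5.
Check constraint 4: x + z = 7; constraint 7: x - y = -2. The remaining constraints are straightforward to verify.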